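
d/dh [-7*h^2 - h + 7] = -14*h - 1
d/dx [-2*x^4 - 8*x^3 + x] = -8*x^3 - 24*x^2 + 1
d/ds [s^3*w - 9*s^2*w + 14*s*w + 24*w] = w*(3*s^2 - 18*s + 14)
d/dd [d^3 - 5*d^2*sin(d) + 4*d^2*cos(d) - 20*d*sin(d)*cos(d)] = -4*d^2*sin(d) - 5*d^2*cos(d) + 3*d^2 - 10*d*sin(d) + 8*d*cos(d) - 20*d*cos(2*d) - 10*sin(2*d)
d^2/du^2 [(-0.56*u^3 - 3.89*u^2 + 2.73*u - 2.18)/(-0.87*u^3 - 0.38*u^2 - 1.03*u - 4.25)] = (-8.88178419700125e-16*u^7 + 5.51841*u^6 - 15.408918*u^5 - 31.376898*u^4 - 189.395924*u^3 + 111.75414*u^2 + 43.899912*u + 162.011524)/(0.658503*u^9 + 0.862866*u^8 + 2.715705*u^7 + 11.748455*u^6 + 11.645445*u^5 + 25.901076*u^4 + 58.216552*u^3 + 34.117725*u^2 + 55.813125*u + 76.765625)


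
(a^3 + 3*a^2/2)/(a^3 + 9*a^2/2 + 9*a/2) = a/(a + 3)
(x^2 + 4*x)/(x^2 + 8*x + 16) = x/(x + 4)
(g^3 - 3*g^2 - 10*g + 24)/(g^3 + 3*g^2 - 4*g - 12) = (g - 4)/(g + 2)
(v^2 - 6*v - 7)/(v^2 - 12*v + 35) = (v + 1)/(v - 5)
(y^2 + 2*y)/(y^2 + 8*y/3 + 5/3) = 3*y*(y + 2)/(3*y^2 + 8*y + 5)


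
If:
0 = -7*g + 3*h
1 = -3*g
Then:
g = -1/3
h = -7/9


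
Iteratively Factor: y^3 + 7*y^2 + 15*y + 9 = (y + 3)*(y^2 + 4*y + 3) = (y + 1)*(y + 3)*(y + 3)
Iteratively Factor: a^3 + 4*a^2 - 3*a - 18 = (a + 3)*(a^2 + a - 6) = (a - 2)*(a + 3)*(a + 3)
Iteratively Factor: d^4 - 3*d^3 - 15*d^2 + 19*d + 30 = (d + 1)*(d^3 - 4*d^2 - 11*d + 30) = (d - 2)*(d + 1)*(d^2 - 2*d - 15) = (d - 2)*(d + 1)*(d + 3)*(d - 5)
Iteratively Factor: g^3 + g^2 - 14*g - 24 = (g + 2)*(g^2 - g - 12) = (g + 2)*(g + 3)*(g - 4)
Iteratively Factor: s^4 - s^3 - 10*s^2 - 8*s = (s - 4)*(s^3 + 3*s^2 + 2*s) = (s - 4)*(s + 1)*(s^2 + 2*s) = (s - 4)*(s + 1)*(s + 2)*(s)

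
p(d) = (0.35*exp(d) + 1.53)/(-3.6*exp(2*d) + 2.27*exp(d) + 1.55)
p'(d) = (0.35*exp(d) + 1.53)*(7.2*exp(2*d) - 2.27*exp(d))/(-3.6*exp(2*d) + 2.27*exp(d) + 1.55)^2 + 0.35*exp(d)/(-3.6*exp(2*d) + 2.27*exp(d) + 1.55)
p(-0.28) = 1.48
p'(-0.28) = 3.16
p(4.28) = -0.00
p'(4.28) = 0.00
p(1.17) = -0.09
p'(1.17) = 0.18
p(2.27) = -0.02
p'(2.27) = 0.02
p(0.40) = -0.67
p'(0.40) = 2.57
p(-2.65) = 0.92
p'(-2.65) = -0.05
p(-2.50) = 0.91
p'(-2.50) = -0.06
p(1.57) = -0.05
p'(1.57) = 0.08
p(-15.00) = 0.99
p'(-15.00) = 0.00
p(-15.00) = 0.99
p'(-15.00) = 0.00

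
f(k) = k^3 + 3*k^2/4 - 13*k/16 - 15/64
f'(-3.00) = 21.69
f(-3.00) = -18.05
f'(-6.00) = 98.19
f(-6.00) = -184.36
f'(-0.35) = -0.97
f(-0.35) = 0.10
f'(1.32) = 6.39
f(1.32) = 2.30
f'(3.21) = 34.91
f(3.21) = 37.96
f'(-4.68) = 57.87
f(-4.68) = -82.51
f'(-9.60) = 261.27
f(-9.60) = -808.05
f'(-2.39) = 12.74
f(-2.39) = -7.66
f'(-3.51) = 30.88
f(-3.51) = -31.39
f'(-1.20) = 1.71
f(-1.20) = 0.09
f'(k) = 3*k^2 + 3*k/2 - 13/16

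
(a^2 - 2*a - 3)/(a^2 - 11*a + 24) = (a + 1)/(a - 8)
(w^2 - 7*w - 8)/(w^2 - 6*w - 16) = (w + 1)/(w + 2)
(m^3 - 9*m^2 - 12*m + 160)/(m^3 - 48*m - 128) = (m - 5)/(m + 4)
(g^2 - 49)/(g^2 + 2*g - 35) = (g - 7)/(g - 5)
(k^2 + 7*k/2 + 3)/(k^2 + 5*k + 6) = (k + 3/2)/(k + 3)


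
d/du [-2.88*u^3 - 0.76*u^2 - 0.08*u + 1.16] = -8.64*u^2 - 1.52*u - 0.08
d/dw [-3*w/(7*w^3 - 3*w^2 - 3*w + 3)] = 3*(14*w^3 - 3*w^2 - 3)/(49*w^6 - 42*w^5 - 33*w^4 + 60*w^3 - 9*w^2 - 18*w + 9)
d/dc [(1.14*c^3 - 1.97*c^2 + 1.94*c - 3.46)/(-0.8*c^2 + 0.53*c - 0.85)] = (-0.912*c^4 + 1.2084*c^3 - 2.3991*c^2 - 2.187*c + 0.1848)/(0.64*c^4 - 0.848*c^3 + 1.6409*c^2 - 0.901*c + 0.7225)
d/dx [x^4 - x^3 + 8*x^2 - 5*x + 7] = 4*x^3 - 3*x^2 + 16*x - 5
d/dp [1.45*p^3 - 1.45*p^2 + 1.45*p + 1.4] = 4.35*p^2 - 2.9*p + 1.45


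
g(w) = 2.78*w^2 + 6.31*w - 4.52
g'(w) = 5.56*w + 6.31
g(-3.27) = 4.57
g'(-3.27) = -11.87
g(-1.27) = -8.05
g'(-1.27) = -0.75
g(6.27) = 144.33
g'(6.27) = 41.17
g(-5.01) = 33.65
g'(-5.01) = -21.55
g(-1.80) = -6.87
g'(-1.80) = -3.70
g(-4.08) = 16.01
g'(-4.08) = -16.37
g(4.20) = 71.02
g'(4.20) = 29.66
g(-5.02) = 33.86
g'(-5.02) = -21.60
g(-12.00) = 320.08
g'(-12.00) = -60.41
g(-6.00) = 57.70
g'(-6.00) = -27.05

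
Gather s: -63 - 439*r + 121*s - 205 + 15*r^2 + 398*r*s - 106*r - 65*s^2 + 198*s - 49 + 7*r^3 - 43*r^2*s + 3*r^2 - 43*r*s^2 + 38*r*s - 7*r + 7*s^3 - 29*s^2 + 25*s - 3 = 7*r^3 + 18*r^2 - 552*r + 7*s^3 + s^2*(-43*r - 94) + s*(-43*r^2 + 436*r + 344) - 320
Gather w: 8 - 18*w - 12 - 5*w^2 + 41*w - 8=-5*w^2 + 23*w - 12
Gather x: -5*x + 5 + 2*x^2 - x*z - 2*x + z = 2*x^2 + x*(-z - 7) + z + 5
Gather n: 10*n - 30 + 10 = 10*n - 20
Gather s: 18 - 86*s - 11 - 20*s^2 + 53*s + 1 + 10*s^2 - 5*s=-10*s^2 - 38*s + 8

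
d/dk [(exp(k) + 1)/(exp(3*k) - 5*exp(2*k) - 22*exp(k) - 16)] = 2*(3 - exp(k))*exp(k)/(exp(4*k) - 12*exp(3*k) + 4*exp(2*k) + 192*exp(k) + 256)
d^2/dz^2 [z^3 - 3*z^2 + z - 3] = 6*z - 6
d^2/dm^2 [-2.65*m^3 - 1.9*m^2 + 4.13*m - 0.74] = -15.9*m - 3.8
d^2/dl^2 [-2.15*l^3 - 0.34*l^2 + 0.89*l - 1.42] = -12.9*l - 0.68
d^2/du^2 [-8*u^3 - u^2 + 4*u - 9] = -48*u - 2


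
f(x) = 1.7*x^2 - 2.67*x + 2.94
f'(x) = 3.4*x - 2.67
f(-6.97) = 104.14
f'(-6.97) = -26.37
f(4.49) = 25.22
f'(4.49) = 12.60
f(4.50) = 25.35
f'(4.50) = 12.63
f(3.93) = 18.70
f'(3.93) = 10.69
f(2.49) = 6.83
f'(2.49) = 5.80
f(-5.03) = 59.38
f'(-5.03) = -19.77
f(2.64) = 7.74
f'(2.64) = 6.31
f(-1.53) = 11.00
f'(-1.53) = -7.87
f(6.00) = 48.12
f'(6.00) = 17.73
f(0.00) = 2.94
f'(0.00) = -2.67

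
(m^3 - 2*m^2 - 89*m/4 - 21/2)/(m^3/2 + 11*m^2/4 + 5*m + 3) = (4*m^3 - 8*m^2 - 89*m - 42)/(2*m^3 + 11*m^2 + 20*m + 12)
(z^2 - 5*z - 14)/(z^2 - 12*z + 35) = (z + 2)/(z - 5)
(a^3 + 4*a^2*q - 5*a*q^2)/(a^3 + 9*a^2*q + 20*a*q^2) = (a - q)/(a + 4*q)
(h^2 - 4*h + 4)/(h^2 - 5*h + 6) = (h - 2)/(h - 3)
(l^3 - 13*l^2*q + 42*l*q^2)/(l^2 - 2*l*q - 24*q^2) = l*(l - 7*q)/(l + 4*q)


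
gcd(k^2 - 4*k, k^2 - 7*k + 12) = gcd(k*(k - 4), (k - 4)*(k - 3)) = k - 4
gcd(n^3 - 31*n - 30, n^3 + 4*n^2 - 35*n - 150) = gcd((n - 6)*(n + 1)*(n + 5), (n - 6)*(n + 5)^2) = n^2 - n - 30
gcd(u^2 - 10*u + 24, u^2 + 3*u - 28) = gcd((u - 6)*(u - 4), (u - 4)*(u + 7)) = u - 4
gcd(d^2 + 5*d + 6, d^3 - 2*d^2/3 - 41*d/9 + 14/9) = d + 2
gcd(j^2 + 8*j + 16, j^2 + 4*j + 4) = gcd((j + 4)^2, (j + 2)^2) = 1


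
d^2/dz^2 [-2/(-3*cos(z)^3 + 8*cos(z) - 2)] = (81*(1 - cos(2*z))^3 - 174*(1 - cos(2*z))^2 - 92*cos(z) - 556*cos(2*z) + 108*cos(3*z) + 516)/(4*(3*cos(z)^3 - 8*cos(z) + 2)^3)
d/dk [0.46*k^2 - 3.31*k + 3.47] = 0.92*k - 3.31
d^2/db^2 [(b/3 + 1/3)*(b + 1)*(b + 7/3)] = 2*b + 26/9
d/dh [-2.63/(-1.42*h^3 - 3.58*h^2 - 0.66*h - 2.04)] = (-11.2038*h^2 - 18.8308*h - 1.7358)/(1.42*h^3 + 3.58*h^2 + 0.66*h + 2.04)^2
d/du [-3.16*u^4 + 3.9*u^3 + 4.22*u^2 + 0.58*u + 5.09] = -12.64*u^3 + 11.7*u^2 + 8.44*u + 0.58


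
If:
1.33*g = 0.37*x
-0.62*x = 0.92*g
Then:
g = 0.00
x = 0.00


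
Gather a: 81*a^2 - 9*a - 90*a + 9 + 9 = 81*a^2 - 99*a + 18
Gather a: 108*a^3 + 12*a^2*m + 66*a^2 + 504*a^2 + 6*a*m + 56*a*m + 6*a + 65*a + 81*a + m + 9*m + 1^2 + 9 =108*a^3 + a^2*(12*m + 570) + a*(62*m + 152) + 10*m + 10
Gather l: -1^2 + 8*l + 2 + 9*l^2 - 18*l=9*l^2 - 10*l + 1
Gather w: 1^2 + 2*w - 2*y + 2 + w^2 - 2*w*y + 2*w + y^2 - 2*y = w^2 + w*(4 - 2*y) + y^2 - 4*y + 3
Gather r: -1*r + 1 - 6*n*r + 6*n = 6*n + r*(-6*n - 1) + 1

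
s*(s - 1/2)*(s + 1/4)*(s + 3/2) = s^4 + 5*s^3/4 - s^2/2 - 3*s/16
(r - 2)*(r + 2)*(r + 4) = r^3 + 4*r^2 - 4*r - 16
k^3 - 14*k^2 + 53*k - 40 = (k - 8)*(k - 5)*(k - 1)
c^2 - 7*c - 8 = (c - 8)*(c + 1)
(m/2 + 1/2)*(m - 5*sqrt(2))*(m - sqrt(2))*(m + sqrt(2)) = m^4/2 - 5*sqrt(2)*m^3/2 + m^3/2 - 5*sqrt(2)*m^2/2 - m^2 - m + 5*sqrt(2)*m + 5*sqrt(2)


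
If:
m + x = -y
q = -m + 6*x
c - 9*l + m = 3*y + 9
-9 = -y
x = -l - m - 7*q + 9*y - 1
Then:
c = 279 - 440*x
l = 26 - 49*x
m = -x - 9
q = 7*x + 9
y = 9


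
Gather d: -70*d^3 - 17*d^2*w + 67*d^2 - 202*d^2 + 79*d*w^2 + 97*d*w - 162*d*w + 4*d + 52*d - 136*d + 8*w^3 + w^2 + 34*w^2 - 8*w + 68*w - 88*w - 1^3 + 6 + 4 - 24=-70*d^3 + d^2*(-17*w - 135) + d*(79*w^2 - 65*w - 80) + 8*w^3 + 35*w^2 - 28*w - 15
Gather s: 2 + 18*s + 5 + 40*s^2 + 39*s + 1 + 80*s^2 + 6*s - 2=120*s^2 + 63*s + 6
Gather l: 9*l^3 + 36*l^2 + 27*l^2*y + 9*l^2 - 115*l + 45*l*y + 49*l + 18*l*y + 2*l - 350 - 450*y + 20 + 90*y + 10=9*l^3 + l^2*(27*y + 45) + l*(63*y - 64) - 360*y - 320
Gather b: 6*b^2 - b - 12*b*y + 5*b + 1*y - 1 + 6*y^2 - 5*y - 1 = 6*b^2 + b*(4 - 12*y) + 6*y^2 - 4*y - 2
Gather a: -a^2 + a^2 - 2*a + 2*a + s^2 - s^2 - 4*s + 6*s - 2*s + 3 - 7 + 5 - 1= 0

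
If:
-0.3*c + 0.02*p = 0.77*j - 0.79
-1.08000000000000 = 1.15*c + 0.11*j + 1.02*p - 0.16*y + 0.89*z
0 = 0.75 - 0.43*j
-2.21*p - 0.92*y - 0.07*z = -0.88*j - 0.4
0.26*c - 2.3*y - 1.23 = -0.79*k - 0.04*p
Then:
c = -0.0406106272629416*z - 1.79008868569036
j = 1.74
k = 4.08295047324356*z + 2.63489173212043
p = 0.799832505342306 - 0.609159408944124*z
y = 1.38721988452882*z + 0.181797700134496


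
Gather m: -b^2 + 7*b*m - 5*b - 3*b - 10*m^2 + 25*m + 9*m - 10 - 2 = -b^2 - 8*b - 10*m^2 + m*(7*b + 34) - 12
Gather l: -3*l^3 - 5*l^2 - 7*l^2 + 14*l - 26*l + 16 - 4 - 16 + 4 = -3*l^3 - 12*l^2 - 12*l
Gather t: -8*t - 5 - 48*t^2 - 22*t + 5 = -48*t^2 - 30*t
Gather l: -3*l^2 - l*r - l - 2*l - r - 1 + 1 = -3*l^2 + l*(-r - 3) - r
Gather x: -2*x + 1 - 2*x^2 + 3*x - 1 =-2*x^2 + x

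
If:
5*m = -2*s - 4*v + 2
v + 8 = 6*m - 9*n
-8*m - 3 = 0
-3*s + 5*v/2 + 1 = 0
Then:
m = -3/8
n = -1471/1224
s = 219/272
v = 77/136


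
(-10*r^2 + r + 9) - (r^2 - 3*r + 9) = -11*r^2 + 4*r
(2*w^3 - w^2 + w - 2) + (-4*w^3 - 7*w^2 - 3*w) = -2*w^3 - 8*w^2 - 2*w - 2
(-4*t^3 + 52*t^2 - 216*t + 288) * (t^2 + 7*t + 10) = -4*t^5 + 24*t^4 + 108*t^3 - 704*t^2 - 144*t + 2880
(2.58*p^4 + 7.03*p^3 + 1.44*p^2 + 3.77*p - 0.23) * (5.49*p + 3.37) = 14.1642*p^5 + 47.2893*p^4 + 31.5967*p^3 + 25.5501*p^2 + 11.4422*p - 0.7751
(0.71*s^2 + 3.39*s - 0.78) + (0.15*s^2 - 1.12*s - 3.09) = 0.86*s^2 + 2.27*s - 3.87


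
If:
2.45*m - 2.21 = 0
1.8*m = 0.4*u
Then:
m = 0.90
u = 4.06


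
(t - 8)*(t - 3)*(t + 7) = t^3 - 4*t^2 - 53*t + 168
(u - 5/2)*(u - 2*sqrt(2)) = u^2 - 2*sqrt(2)*u - 5*u/2 + 5*sqrt(2)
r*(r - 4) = r^2 - 4*r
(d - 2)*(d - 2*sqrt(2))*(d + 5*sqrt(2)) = d^3 - 2*d^2 + 3*sqrt(2)*d^2 - 20*d - 6*sqrt(2)*d + 40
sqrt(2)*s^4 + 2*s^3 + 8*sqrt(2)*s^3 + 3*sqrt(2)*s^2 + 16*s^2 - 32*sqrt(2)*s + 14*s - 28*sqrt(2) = (s + 7)*(s - sqrt(2))*(s + 2*sqrt(2))*(sqrt(2)*s + sqrt(2))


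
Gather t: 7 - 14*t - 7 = -14*t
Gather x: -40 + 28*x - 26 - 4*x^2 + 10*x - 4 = -4*x^2 + 38*x - 70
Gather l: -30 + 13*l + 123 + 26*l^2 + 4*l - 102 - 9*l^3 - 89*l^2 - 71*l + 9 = -9*l^3 - 63*l^2 - 54*l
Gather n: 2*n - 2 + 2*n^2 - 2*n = 2*n^2 - 2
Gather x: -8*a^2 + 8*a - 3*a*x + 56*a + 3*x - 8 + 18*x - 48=-8*a^2 + 64*a + x*(21 - 3*a) - 56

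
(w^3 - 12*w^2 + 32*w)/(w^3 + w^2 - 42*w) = (w^2 - 12*w + 32)/(w^2 + w - 42)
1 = 1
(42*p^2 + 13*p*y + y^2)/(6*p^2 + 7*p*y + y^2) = (7*p + y)/(p + y)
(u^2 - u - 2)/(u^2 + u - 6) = (u + 1)/(u + 3)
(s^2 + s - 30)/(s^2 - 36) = (s - 5)/(s - 6)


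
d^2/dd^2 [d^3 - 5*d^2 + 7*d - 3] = 6*d - 10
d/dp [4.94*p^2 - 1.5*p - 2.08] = 9.88*p - 1.5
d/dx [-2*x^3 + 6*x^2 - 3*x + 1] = -6*x^2 + 12*x - 3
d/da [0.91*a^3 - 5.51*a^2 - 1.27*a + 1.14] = 2.73*a^2 - 11.02*a - 1.27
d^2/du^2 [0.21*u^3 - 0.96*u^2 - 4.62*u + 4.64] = 1.26*u - 1.92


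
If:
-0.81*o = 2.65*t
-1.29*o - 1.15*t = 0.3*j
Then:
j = 10.2345679012346*t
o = -3.2716049382716*t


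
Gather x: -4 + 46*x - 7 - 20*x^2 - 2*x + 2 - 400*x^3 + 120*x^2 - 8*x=-400*x^3 + 100*x^2 + 36*x - 9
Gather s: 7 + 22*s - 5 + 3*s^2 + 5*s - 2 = 3*s^2 + 27*s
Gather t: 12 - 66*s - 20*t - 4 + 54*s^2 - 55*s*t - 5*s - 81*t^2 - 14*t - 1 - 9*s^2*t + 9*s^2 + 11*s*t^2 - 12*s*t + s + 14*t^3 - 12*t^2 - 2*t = 63*s^2 - 70*s + 14*t^3 + t^2*(11*s - 93) + t*(-9*s^2 - 67*s - 36) + 7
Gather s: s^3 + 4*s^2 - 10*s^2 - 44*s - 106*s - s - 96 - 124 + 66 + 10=s^3 - 6*s^2 - 151*s - 144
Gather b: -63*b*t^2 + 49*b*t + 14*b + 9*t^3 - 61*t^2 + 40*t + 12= b*(-63*t^2 + 49*t + 14) + 9*t^3 - 61*t^2 + 40*t + 12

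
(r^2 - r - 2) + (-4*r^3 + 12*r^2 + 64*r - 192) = -4*r^3 + 13*r^2 + 63*r - 194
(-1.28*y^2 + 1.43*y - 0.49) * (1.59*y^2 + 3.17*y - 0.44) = -2.0352*y^4 - 1.7839*y^3 + 4.3172*y^2 - 2.1825*y + 0.2156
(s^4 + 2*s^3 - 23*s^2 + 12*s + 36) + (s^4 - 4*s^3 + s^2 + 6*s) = 2*s^4 - 2*s^3 - 22*s^2 + 18*s + 36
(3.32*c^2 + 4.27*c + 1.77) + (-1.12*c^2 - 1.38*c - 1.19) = 2.2*c^2 + 2.89*c + 0.58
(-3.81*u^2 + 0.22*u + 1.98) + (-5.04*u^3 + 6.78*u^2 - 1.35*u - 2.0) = -5.04*u^3 + 2.97*u^2 - 1.13*u - 0.02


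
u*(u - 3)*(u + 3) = u^3 - 9*u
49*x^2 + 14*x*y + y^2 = (7*x + y)^2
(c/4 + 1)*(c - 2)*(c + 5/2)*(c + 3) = c^4/4 + 15*c^3/8 + 21*c^2/8 - 29*c/4 - 15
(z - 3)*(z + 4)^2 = z^3 + 5*z^2 - 8*z - 48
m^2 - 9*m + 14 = (m - 7)*(m - 2)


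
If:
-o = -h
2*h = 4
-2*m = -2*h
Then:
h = 2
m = 2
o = 2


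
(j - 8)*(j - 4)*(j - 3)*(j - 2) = j^4 - 17*j^3 + 98*j^2 - 232*j + 192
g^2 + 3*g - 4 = (g - 1)*(g + 4)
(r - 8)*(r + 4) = r^2 - 4*r - 32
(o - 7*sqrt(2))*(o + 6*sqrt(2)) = o^2 - sqrt(2)*o - 84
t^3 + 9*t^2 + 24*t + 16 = (t + 1)*(t + 4)^2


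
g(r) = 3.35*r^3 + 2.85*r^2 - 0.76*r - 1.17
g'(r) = 10.05*r^2 + 5.7*r - 0.76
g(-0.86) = -0.54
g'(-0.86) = 1.77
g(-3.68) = -126.73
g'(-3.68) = 114.37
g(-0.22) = -0.90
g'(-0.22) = -1.53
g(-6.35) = -739.19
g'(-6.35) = 368.29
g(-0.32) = -0.74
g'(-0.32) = -1.55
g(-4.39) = -226.33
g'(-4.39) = 167.90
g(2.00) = 35.51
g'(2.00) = 50.84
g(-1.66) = -7.38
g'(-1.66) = 17.47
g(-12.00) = -5370.45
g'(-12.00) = 1378.04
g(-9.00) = -2205.63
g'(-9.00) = 761.99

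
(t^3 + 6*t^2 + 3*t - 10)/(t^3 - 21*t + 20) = (t + 2)/(t - 4)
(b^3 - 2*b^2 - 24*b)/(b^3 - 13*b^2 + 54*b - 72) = b*(b + 4)/(b^2 - 7*b + 12)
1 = 1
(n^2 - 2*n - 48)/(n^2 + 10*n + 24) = (n - 8)/(n + 4)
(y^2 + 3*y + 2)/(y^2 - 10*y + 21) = (y^2 + 3*y + 2)/(y^2 - 10*y + 21)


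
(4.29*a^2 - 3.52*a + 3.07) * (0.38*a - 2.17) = 1.6302*a^3 - 10.6469*a^2 + 8.805*a - 6.6619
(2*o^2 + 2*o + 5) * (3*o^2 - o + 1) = 6*o^4 + 4*o^3 + 15*o^2 - 3*o + 5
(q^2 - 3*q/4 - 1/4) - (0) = q^2 - 3*q/4 - 1/4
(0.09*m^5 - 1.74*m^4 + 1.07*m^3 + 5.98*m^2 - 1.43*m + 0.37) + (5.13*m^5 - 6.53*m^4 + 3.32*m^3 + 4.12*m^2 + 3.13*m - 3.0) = 5.22*m^5 - 8.27*m^4 + 4.39*m^3 + 10.1*m^2 + 1.7*m - 2.63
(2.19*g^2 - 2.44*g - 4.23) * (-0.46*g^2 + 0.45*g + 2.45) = -1.0074*g^4 + 2.1079*g^3 + 6.2133*g^2 - 7.8815*g - 10.3635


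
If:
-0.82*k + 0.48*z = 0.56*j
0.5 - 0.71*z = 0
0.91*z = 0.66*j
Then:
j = 0.97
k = -0.25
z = 0.70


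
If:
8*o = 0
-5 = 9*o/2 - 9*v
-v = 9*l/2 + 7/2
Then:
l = -73/81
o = 0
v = 5/9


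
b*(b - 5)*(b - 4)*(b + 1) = b^4 - 8*b^3 + 11*b^2 + 20*b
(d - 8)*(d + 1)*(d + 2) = d^3 - 5*d^2 - 22*d - 16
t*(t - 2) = t^2 - 2*t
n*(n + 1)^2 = n^3 + 2*n^2 + n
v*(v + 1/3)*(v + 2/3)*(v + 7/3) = v^4 + 10*v^3/3 + 23*v^2/9 + 14*v/27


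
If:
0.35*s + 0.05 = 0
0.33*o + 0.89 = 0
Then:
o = -2.70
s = -0.14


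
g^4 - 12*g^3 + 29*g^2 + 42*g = g*(g - 7)*(g - 6)*(g + 1)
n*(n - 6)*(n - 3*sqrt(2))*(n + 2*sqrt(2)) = n^4 - 6*n^3 - sqrt(2)*n^3 - 12*n^2 + 6*sqrt(2)*n^2 + 72*n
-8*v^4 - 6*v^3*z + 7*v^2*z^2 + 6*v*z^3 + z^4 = (-v + z)*(v + z)*(2*v + z)*(4*v + z)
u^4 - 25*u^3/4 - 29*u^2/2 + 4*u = u*(u - 8)*(u - 1/4)*(u + 2)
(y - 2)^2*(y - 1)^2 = y^4 - 6*y^3 + 13*y^2 - 12*y + 4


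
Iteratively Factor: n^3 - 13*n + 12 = (n - 3)*(n^2 + 3*n - 4) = (n - 3)*(n - 1)*(n + 4)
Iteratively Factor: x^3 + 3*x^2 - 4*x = (x + 4)*(x^2 - x) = x*(x + 4)*(x - 1)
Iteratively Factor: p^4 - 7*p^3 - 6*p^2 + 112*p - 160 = (p - 5)*(p^3 - 2*p^2 - 16*p + 32) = (p - 5)*(p - 4)*(p^2 + 2*p - 8) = (p - 5)*(p - 4)*(p - 2)*(p + 4)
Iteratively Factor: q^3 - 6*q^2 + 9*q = (q - 3)*(q^2 - 3*q) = q*(q - 3)*(q - 3)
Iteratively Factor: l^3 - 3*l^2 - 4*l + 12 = (l - 2)*(l^2 - l - 6) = (l - 2)*(l + 2)*(l - 3)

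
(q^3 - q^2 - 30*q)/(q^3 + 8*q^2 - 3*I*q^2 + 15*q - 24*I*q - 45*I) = q*(q - 6)/(q^2 + 3*q*(1 - I) - 9*I)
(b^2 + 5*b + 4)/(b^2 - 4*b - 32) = (b + 1)/(b - 8)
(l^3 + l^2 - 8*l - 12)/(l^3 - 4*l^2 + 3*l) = (l^2 + 4*l + 4)/(l*(l - 1))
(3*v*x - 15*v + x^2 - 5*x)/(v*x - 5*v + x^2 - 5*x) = (3*v + x)/(v + x)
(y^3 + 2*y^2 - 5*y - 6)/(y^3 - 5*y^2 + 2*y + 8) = (y + 3)/(y - 4)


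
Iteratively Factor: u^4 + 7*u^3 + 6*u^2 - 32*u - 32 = (u + 4)*(u^3 + 3*u^2 - 6*u - 8) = (u + 1)*(u + 4)*(u^2 + 2*u - 8) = (u - 2)*(u + 1)*(u + 4)*(u + 4)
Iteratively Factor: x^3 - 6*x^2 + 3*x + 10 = (x - 5)*(x^2 - x - 2) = (x - 5)*(x + 1)*(x - 2)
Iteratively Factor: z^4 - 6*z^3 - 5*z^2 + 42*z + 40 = (z + 2)*(z^3 - 8*z^2 + 11*z + 20) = (z + 1)*(z + 2)*(z^2 - 9*z + 20) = (z - 4)*(z + 1)*(z + 2)*(z - 5)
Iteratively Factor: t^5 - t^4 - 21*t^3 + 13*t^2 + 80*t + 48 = (t - 3)*(t^4 + 2*t^3 - 15*t^2 - 32*t - 16) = (t - 3)*(t + 4)*(t^3 - 2*t^2 - 7*t - 4) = (t - 3)*(t + 1)*(t + 4)*(t^2 - 3*t - 4) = (t - 4)*(t - 3)*(t + 1)*(t + 4)*(t + 1)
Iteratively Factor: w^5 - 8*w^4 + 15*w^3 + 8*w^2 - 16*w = (w + 1)*(w^4 - 9*w^3 + 24*w^2 - 16*w) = (w - 4)*(w + 1)*(w^3 - 5*w^2 + 4*w) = (w - 4)*(w - 1)*(w + 1)*(w^2 - 4*w) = w*(w - 4)*(w - 1)*(w + 1)*(w - 4)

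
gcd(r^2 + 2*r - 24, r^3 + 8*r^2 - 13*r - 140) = r - 4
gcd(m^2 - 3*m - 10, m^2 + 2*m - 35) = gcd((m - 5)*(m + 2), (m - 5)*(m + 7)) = m - 5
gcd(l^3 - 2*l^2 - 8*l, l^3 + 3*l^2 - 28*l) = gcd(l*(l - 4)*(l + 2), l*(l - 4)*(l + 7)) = l^2 - 4*l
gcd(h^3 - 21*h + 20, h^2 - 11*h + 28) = h - 4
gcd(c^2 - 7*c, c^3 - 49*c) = c^2 - 7*c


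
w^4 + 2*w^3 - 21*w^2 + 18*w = w*(w - 3)*(w - 1)*(w + 6)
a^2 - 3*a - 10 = (a - 5)*(a + 2)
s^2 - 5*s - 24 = (s - 8)*(s + 3)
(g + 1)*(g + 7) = g^2 + 8*g + 7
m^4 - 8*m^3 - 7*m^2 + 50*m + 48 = (m - 8)*(m - 3)*(m + 1)*(m + 2)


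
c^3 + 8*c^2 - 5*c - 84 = (c - 3)*(c + 4)*(c + 7)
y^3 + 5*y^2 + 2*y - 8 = (y - 1)*(y + 2)*(y + 4)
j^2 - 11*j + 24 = (j - 8)*(j - 3)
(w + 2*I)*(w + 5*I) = w^2 + 7*I*w - 10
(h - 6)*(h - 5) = h^2 - 11*h + 30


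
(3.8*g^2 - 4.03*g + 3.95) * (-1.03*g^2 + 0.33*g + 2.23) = -3.914*g^4 + 5.4049*g^3 + 3.0756*g^2 - 7.6834*g + 8.8085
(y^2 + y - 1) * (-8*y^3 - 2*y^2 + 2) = -8*y^5 - 10*y^4 + 6*y^3 + 4*y^2 + 2*y - 2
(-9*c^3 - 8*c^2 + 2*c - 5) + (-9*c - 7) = -9*c^3 - 8*c^2 - 7*c - 12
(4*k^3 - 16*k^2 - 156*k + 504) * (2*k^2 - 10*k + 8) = 8*k^5 - 72*k^4 - 120*k^3 + 2440*k^2 - 6288*k + 4032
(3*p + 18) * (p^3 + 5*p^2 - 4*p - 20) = 3*p^4 + 33*p^3 + 78*p^2 - 132*p - 360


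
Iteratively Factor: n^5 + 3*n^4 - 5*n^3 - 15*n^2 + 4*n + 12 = (n + 1)*(n^4 + 2*n^3 - 7*n^2 - 8*n + 12) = (n - 1)*(n + 1)*(n^3 + 3*n^2 - 4*n - 12) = (n - 1)*(n + 1)*(n + 2)*(n^2 + n - 6) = (n - 1)*(n + 1)*(n + 2)*(n + 3)*(n - 2)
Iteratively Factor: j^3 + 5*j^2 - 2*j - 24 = (j + 3)*(j^2 + 2*j - 8) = (j - 2)*(j + 3)*(j + 4)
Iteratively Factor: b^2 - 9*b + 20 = (b - 5)*(b - 4)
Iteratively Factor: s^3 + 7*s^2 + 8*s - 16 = (s - 1)*(s^2 + 8*s + 16) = (s - 1)*(s + 4)*(s + 4)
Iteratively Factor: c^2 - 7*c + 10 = (c - 5)*(c - 2)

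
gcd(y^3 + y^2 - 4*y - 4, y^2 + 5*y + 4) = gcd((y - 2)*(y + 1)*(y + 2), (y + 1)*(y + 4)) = y + 1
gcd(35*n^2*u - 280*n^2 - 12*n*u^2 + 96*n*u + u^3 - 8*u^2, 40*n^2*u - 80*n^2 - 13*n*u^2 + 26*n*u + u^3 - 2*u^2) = -5*n + u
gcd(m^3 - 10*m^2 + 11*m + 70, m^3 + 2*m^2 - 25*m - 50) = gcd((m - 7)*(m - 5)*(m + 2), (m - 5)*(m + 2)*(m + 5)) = m^2 - 3*m - 10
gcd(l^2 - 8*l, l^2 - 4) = 1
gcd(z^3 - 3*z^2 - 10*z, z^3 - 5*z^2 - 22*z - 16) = z + 2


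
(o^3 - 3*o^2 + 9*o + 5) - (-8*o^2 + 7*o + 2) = o^3 + 5*o^2 + 2*o + 3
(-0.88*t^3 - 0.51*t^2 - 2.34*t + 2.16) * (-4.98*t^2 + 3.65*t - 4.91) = 4.3824*t^5 - 0.6722*t^4 + 14.1125*t^3 - 16.7937*t^2 + 19.3734*t - 10.6056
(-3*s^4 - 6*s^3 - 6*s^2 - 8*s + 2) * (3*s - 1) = -9*s^5 - 15*s^4 - 12*s^3 - 18*s^2 + 14*s - 2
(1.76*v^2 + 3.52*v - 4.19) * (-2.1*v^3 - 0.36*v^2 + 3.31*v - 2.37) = -3.696*v^5 - 8.0256*v^4 + 13.3574*v^3 + 8.9884*v^2 - 22.2113*v + 9.9303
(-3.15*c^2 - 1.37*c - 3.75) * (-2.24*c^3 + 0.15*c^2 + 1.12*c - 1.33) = 7.056*c^5 + 2.5963*c^4 + 4.6665*c^3 + 2.0926*c^2 - 2.3779*c + 4.9875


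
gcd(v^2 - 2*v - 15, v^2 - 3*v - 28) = 1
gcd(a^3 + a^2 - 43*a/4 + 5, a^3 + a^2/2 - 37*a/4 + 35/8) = a^2 - 3*a + 5/4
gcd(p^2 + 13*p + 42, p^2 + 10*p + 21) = p + 7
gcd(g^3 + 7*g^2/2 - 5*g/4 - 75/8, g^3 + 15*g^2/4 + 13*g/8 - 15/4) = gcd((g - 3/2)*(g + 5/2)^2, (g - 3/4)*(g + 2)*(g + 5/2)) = g + 5/2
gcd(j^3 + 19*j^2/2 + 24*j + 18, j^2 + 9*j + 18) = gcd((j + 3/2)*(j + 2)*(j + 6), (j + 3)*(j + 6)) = j + 6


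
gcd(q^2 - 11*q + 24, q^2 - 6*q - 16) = q - 8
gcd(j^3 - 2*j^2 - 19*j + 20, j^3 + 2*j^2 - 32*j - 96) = j + 4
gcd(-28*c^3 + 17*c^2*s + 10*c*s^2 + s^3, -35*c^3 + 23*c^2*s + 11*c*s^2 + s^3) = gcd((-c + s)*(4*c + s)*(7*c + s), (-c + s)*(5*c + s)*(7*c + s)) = -7*c^2 + 6*c*s + s^2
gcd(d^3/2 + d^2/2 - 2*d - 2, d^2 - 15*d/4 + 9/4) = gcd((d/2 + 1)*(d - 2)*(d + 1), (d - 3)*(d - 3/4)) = 1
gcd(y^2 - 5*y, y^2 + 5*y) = y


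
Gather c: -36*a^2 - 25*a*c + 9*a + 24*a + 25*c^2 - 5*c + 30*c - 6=-36*a^2 + 33*a + 25*c^2 + c*(25 - 25*a) - 6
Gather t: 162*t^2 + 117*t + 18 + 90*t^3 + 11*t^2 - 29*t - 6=90*t^3 + 173*t^2 + 88*t + 12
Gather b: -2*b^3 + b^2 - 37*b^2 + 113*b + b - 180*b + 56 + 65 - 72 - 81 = -2*b^3 - 36*b^2 - 66*b - 32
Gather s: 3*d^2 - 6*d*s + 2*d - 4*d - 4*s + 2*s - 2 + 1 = 3*d^2 - 2*d + s*(-6*d - 2) - 1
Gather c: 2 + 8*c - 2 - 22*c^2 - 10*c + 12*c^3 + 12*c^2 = 12*c^3 - 10*c^2 - 2*c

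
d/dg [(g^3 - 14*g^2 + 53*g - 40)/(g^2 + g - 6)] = (g^4 + 2*g^3 - 85*g^2 + 248*g - 278)/(g^4 + 2*g^3 - 11*g^2 - 12*g + 36)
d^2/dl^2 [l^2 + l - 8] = 2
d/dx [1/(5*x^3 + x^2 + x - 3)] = (-15*x^2 - 2*x - 1)/(5*x^3 + x^2 + x - 3)^2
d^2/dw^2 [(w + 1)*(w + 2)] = 2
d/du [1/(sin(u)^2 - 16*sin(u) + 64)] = -2*cos(u)/(sin(u) - 8)^3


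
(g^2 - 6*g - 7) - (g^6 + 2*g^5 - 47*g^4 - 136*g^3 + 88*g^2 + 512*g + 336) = -g^6 - 2*g^5 + 47*g^4 + 136*g^3 - 87*g^2 - 518*g - 343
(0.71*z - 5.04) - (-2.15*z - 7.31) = 2.86*z + 2.27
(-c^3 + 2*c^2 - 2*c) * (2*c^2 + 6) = -2*c^5 + 4*c^4 - 10*c^3 + 12*c^2 - 12*c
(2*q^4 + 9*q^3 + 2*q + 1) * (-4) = -8*q^4 - 36*q^3 - 8*q - 4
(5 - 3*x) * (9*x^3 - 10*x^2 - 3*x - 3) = -27*x^4 + 75*x^3 - 41*x^2 - 6*x - 15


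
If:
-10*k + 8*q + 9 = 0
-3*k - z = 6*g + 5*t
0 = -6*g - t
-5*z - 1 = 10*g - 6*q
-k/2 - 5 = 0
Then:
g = -931/520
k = -10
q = -109/8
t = 2793/260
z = -843/65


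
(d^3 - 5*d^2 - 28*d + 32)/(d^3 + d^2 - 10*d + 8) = (d - 8)/(d - 2)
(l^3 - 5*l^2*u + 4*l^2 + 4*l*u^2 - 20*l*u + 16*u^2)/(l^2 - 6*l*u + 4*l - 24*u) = (-l^2 + 5*l*u - 4*u^2)/(-l + 6*u)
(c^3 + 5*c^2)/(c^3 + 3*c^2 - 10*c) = c/(c - 2)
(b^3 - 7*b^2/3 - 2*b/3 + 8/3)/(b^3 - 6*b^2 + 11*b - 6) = (3*b^2 - b - 4)/(3*(b^2 - 4*b + 3))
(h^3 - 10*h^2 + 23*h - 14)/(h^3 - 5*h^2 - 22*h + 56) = (h - 1)/(h + 4)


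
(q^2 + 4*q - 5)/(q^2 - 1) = (q + 5)/(q + 1)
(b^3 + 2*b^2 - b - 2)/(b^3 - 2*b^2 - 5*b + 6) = (b + 1)/(b - 3)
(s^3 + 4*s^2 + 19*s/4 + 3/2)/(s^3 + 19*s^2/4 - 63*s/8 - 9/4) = 2*(4*s^3 + 16*s^2 + 19*s + 6)/(8*s^3 + 38*s^2 - 63*s - 18)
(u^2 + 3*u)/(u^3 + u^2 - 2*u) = (u + 3)/(u^2 + u - 2)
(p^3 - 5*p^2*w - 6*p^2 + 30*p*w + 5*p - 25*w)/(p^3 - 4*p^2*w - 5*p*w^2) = (p^2 - 6*p + 5)/(p*(p + w))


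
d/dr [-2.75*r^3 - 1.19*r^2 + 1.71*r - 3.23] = -8.25*r^2 - 2.38*r + 1.71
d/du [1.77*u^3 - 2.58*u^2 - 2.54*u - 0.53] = 5.31*u^2 - 5.16*u - 2.54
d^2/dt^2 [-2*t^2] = -4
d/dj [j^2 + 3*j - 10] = 2*j + 3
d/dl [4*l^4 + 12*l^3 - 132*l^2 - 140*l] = 16*l^3 + 36*l^2 - 264*l - 140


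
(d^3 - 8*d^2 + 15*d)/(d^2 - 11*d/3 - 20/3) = 3*d*(d - 3)/(3*d + 4)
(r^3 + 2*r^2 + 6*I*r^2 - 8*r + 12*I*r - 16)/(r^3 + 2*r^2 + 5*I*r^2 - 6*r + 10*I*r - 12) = (r + 4*I)/(r + 3*I)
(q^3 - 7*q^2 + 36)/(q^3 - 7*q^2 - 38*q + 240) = (q^3 - 7*q^2 + 36)/(q^3 - 7*q^2 - 38*q + 240)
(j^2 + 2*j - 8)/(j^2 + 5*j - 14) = (j + 4)/(j + 7)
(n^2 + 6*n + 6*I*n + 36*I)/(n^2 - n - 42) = (n + 6*I)/(n - 7)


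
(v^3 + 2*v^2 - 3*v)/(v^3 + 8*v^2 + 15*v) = (v - 1)/(v + 5)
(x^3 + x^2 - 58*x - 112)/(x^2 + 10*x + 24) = (x^3 + x^2 - 58*x - 112)/(x^2 + 10*x + 24)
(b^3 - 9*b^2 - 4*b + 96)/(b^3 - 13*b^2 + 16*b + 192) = (b - 4)/(b - 8)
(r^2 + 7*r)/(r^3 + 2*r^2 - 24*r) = (r + 7)/(r^2 + 2*r - 24)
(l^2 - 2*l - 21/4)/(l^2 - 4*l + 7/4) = (2*l + 3)/(2*l - 1)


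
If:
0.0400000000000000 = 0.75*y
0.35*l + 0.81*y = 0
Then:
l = -0.12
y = 0.05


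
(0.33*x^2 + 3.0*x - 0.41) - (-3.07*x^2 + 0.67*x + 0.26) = 3.4*x^2 + 2.33*x - 0.67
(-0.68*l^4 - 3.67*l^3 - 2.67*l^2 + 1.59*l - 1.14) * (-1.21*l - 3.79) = 0.8228*l^5 + 7.0179*l^4 + 17.14*l^3 + 8.1954*l^2 - 4.6467*l + 4.3206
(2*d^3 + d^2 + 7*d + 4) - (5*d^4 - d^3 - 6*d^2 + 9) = -5*d^4 + 3*d^3 + 7*d^2 + 7*d - 5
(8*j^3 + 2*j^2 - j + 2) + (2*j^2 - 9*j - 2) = 8*j^3 + 4*j^2 - 10*j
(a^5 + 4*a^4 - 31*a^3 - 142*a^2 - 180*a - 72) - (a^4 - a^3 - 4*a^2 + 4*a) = a^5 + 3*a^4 - 30*a^3 - 138*a^2 - 184*a - 72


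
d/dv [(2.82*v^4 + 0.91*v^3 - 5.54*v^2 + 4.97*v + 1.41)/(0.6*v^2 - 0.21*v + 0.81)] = (3.384*v^5 - 1.2306*v^4 + 8.7546*v^3 + 0.3927*v^2 - 10.6668*v + 4.3218)/(0.36*v^4 - 0.252*v^3 + 1.0161*v^2 - 0.3402*v + 0.6561)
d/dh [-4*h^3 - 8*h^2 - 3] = 4*h*(-3*h - 4)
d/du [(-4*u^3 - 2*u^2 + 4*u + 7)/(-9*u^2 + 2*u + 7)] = 2*(18*u^4 - 8*u^3 - 26*u^2 + 49*u + 7)/(81*u^4 - 36*u^3 - 122*u^2 + 28*u + 49)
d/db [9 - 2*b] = -2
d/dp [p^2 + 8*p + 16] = 2*p + 8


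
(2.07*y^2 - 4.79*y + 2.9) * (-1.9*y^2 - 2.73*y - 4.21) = -3.933*y^4 + 3.4499*y^3 - 1.148*y^2 + 12.2489*y - 12.209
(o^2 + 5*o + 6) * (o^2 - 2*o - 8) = o^4 + 3*o^3 - 12*o^2 - 52*o - 48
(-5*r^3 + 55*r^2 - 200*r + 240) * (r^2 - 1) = -5*r^5 + 55*r^4 - 195*r^3 + 185*r^2 + 200*r - 240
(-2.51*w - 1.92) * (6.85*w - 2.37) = -17.1935*w^2 - 7.2033*w + 4.5504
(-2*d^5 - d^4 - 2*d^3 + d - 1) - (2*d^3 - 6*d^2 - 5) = -2*d^5 - d^4 - 4*d^3 + 6*d^2 + d + 4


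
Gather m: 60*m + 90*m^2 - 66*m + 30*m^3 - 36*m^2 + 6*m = 30*m^3 + 54*m^2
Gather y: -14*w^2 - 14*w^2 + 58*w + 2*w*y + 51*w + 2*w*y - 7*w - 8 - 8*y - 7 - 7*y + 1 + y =-28*w^2 + 102*w + y*(4*w - 14) - 14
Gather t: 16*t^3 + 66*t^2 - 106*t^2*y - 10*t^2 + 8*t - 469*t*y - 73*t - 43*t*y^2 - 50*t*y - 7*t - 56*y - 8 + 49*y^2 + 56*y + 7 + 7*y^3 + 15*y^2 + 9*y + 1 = 16*t^3 + t^2*(56 - 106*y) + t*(-43*y^2 - 519*y - 72) + 7*y^3 + 64*y^2 + 9*y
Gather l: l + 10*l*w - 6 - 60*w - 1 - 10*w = l*(10*w + 1) - 70*w - 7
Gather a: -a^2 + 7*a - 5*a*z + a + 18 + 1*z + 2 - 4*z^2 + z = -a^2 + a*(8 - 5*z) - 4*z^2 + 2*z + 20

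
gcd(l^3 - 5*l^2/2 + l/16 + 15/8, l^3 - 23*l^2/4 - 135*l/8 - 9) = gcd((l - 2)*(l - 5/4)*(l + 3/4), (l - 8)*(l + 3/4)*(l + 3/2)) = l + 3/4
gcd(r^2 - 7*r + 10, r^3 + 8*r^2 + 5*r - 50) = r - 2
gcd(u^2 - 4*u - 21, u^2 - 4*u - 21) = u^2 - 4*u - 21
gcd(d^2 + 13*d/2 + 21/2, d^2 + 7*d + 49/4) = d + 7/2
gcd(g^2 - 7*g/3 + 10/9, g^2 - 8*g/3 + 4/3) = g - 2/3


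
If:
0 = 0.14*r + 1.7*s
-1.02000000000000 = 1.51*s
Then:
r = 8.20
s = -0.68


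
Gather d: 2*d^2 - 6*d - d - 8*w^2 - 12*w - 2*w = 2*d^2 - 7*d - 8*w^2 - 14*w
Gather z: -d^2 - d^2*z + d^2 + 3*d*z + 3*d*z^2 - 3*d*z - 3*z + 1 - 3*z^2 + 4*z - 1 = z^2*(3*d - 3) + z*(1 - d^2)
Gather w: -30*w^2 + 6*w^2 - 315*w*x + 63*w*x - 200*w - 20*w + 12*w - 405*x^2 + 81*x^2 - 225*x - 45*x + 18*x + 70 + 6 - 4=-24*w^2 + w*(-252*x - 208) - 324*x^2 - 252*x + 72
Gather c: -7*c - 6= -7*c - 6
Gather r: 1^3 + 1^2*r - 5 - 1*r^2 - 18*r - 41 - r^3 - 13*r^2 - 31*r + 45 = -r^3 - 14*r^2 - 48*r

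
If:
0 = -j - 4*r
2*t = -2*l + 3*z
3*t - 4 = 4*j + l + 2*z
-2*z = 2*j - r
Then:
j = -8*z/9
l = 109*z/72 - 1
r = 2*z/9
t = 1 - z/72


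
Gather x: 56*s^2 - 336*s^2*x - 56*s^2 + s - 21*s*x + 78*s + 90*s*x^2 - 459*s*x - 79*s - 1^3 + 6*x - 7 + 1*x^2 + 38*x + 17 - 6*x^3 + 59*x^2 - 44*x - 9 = -6*x^3 + x^2*(90*s + 60) + x*(-336*s^2 - 480*s)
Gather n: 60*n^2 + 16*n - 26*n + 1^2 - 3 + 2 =60*n^2 - 10*n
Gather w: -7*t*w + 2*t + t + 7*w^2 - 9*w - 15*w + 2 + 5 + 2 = 3*t + 7*w^2 + w*(-7*t - 24) + 9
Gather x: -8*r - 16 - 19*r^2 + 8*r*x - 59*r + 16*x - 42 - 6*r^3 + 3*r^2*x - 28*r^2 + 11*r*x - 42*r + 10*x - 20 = -6*r^3 - 47*r^2 - 109*r + x*(3*r^2 + 19*r + 26) - 78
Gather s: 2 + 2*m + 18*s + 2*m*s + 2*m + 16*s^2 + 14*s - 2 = 4*m + 16*s^2 + s*(2*m + 32)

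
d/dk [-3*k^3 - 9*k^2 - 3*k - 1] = -9*k^2 - 18*k - 3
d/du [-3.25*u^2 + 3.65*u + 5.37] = 3.65 - 6.5*u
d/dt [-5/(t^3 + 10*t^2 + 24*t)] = 5*(3*t^2 + 20*t + 24)/(t^2*(t^2 + 10*t + 24)^2)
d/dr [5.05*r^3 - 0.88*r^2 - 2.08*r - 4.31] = 15.15*r^2 - 1.76*r - 2.08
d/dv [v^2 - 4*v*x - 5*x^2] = 2*v - 4*x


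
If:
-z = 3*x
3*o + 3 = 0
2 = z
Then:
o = -1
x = -2/3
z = 2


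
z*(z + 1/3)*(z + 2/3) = z^3 + z^2 + 2*z/9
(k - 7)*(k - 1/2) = k^2 - 15*k/2 + 7/2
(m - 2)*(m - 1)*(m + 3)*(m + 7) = m^4 + 7*m^3 - 7*m^2 - 43*m + 42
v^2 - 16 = (v - 4)*(v + 4)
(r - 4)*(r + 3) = r^2 - r - 12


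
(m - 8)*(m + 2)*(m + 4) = m^3 - 2*m^2 - 40*m - 64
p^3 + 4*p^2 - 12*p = p*(p - 2)*(p + 6)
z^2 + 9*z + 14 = (z + 2)*(z + 7)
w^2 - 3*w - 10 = (w - 5)*(w + 2)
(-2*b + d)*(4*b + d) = -8*b^2 + 2*b*d + d^2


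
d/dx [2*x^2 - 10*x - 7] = 4*x - 10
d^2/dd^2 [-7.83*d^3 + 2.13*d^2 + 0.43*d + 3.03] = 4.26 - 46.98*d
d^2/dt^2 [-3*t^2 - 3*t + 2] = -6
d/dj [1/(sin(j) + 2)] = -cos(j)/(sin(j) + 2)^2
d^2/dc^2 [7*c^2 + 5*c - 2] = 14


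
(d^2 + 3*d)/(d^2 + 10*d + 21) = d/(d + 7)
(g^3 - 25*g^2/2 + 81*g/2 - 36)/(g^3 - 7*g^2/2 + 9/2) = (g - 8)/(g + 1)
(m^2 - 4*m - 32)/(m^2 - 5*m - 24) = (m + 4)/(m + 3)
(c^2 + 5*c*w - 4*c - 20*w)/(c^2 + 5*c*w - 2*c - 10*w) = (c - 4)/(c - 2)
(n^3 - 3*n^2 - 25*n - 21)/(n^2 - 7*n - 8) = (n^2 - 4*n - 21)/(n - 8)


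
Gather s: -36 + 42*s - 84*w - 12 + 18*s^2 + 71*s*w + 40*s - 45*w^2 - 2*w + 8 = 18*s^2 + s*(71*w + 82) - 45*w^2 - 86*w - 40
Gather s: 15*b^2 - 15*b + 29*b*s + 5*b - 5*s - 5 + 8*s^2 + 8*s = 15*b^2 - 10*b + 8*s^2 + s*(29*b + 3) - 5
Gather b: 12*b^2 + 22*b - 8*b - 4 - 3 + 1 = 12*b^2 + 14*b - 6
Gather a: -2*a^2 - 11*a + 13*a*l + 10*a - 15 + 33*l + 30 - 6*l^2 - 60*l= -2*a^2 + a*(13*l - 1) - 6*l^2 - 27*l + 15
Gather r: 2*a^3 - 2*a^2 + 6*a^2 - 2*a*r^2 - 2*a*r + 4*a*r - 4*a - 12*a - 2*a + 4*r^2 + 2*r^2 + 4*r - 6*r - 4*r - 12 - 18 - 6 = 2*a^3 + 4*a^2 - 18*a + r^2*(6 - 2*a) + r*(2*a - 6) - 36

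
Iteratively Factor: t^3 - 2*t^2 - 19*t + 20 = (t - 5)*(t^2 + 3*t - 4) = (t - 5)*(t - 1)*(t + 4)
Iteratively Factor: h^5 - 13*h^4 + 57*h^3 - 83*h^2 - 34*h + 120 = (h - 5)*(h^4 - 8*h^3 + 17*h^2 + 2*h - 24) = (h - 5)*(h + 1)*(h^3 - 9*h^2 + 26*h - 24) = (h - 5)*(h - 3)*(h + 1)*(h^2 - 6*h + 8) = (h - 5)*(h - 4)*(h - 3)*(h + 1)*(h - 2)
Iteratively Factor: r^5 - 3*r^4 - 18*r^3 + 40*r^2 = (r)*(r^4 - 3*r^3 - 18*r^2 + 40*r) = r*(r - 5)*(r^3 + 2*r^2 - 8*r) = r^2*(r - 5)*(r^2 + 2*r - 8) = r^2*(r - 5)*(r - 2)*(r + 4)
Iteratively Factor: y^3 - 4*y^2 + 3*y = (y)*(y^2 - 4*y + 3) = y*(y - 3)*(y - 1)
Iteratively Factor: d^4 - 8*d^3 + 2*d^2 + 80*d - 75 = (d - 1)*(d^3 - 7*d^2 - 5*d + 75) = (d - 1)*(d + 3)*(d^2 - 10*d + 25) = (d - 5)*(d - 1)*(d + 3)*(d - 5)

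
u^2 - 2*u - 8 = (u - 4)*(u + 2)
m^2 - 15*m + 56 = (m - 8)*(m - 7)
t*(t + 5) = t^2 + 5*t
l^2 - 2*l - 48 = (l - 8)*(l + 6)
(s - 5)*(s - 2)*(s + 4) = s^3 - 3*s^2 - 18*s + 40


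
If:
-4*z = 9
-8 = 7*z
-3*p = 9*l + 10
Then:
No Solution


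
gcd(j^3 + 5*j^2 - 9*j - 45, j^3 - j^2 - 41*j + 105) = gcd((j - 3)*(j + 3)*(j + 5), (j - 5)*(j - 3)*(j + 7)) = j - 3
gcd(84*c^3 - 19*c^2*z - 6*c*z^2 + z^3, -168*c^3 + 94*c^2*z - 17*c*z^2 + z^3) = -7*c + z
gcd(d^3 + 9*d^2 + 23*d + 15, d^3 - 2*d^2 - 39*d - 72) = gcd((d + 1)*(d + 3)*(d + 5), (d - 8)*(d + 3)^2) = d + 3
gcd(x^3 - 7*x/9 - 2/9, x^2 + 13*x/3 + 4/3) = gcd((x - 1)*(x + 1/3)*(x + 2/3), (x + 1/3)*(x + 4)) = x + 1/3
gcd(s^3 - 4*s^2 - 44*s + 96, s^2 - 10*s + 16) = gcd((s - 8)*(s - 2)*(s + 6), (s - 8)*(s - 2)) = s^2 - 10*s + 16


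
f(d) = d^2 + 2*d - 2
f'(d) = 2*d + 2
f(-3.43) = 2.90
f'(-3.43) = -4.86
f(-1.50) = -2.75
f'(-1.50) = -1.00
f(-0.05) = -2.10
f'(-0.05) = 1.90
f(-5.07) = 13.56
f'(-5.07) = -8.14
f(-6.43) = 26.48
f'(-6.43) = -10.86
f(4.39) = 26.05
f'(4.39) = 10.78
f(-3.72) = 4.40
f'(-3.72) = -5.44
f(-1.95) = -2.10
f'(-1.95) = -1.90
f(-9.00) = 61.00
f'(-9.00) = -16.00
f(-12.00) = 118.00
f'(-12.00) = -22.00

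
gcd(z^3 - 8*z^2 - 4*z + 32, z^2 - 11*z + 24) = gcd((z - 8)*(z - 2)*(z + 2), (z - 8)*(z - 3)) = z - 8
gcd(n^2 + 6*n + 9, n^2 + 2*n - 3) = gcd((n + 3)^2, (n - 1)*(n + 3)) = n + 3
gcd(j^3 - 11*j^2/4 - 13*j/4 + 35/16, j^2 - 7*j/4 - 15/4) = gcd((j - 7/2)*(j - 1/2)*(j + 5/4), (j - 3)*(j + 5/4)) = j + 5/4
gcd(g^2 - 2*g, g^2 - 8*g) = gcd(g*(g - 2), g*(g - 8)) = g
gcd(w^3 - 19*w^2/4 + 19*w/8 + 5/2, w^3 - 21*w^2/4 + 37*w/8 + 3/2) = w - 4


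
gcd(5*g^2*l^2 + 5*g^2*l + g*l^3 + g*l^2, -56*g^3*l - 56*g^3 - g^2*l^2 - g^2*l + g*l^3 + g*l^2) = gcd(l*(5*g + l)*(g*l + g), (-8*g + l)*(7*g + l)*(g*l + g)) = g*l + g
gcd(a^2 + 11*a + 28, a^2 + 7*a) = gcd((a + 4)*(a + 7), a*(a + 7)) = a + 7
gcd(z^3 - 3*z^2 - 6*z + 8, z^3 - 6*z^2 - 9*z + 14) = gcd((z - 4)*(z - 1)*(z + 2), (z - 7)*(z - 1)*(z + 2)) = z^2 + z - 2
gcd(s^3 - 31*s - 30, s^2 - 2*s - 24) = s - 6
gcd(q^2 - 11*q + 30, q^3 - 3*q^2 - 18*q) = q - 6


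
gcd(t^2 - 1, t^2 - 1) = t^2 - 1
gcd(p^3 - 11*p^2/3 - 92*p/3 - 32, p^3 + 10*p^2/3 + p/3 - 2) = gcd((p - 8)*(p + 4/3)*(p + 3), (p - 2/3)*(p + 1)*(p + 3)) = p + 3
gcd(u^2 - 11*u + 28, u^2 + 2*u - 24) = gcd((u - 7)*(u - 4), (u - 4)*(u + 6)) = u - 4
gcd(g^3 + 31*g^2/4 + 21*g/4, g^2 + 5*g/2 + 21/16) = g + 3/4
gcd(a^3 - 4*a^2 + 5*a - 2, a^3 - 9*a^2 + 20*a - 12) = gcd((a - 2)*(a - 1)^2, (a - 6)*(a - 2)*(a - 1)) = a^2 - 3*a + 2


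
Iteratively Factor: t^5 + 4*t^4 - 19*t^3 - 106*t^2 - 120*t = (t + 2)*(t^4 + 2*t^3 - 23*t^2 - 60*t) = (t - 5)*(t + 2)*(t^3 + 7*t^2 + 12*t) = t*(t - 5)*(t + 2)*(t^2 + 7*t + 12) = t*(t - 5)*(t + 2)*(t + 3)*(t + 4)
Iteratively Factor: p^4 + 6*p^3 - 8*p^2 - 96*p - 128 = (p + 2)*(p^3 + 4*p^2 - 16*p - 64) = (p - 4)*(p + 2)*(p^2 + 8*p + 16) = (p - 4)*(p + 2)*(p + 4)*(p + 4)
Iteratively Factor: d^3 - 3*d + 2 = (d - 1)*(d^2 + d - 2) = (d - 1)^2*(d + 2)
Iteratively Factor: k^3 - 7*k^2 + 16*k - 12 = (k - 3)*(k^2 - 4*k + 4) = (k - 3)*(k - 2)*(k - 2)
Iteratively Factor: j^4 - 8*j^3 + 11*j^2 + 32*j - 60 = (j - 2)*(j^3 - 6*j^2 - j + 30) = (j - 2)*(j + 2)*(j^2 - 8*j + 15) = (j - 3)*(j - 2)*(j + 2)*(j - 5)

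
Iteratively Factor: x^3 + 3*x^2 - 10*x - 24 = (x - 3)*(x^2 + 6*x + 8) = (x - 3)*(x + 2)*(x + 4)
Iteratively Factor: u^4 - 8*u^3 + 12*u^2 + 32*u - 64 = (u - 4)*(u^3 - 4*u^2 - 4*u + 16) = (u - 4)*(u - 2)*(u^2 - 2*u - 8) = (u - 4)*(u - 2)*(u + 2)*(u - 4)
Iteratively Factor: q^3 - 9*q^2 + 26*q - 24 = (q - 3)*(q^2 - 6*q + 8) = (q - 3)*(q - 2)*(q - 4)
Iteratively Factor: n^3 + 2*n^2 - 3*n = (n + 3)*(n^2 - n) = (n - 1)*(n + 3)*(n)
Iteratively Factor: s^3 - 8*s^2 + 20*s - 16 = (s - 4)*(s^2 - 4*s + 4) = (s - 4)*(s - 2)*(s - 2)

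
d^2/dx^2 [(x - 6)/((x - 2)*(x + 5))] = 2*(x^3 - 18*x^2 - 24*x - 84)/(x^6 + 9*x^5 - 3*x^4 - 153*x^3 + 30*x^2 + 900*x - 1000)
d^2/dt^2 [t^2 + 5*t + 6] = 2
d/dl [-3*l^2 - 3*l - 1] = -6*l - 3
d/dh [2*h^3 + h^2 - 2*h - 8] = 6*h^2 + 2*h - 2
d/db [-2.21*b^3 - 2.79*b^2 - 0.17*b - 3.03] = -6.63*b^2 - 5.58*b - 0.17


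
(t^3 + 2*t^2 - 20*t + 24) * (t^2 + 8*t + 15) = t^5 + 10*t^4 + 11*t^3 - 106*t^2 - 108*t + 360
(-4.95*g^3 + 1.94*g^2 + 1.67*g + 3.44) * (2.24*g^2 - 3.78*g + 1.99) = -11.088*g^5 + 23.0566*g^4 - 13.4429*g^3 + 5.2536*g^2 - 9.6799*g + 6.8456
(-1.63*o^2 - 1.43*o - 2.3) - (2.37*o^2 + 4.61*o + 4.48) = -4.0*o^2 - 6.04*o - 6.78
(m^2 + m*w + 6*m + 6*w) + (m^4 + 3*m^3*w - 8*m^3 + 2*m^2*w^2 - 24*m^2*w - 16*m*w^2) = m^4 + 3*m^3*w - 8*m^3 + 2*m^2*w^2 - 24*m^2*w + m^2 - 16*m*w^2 + m*w + 6*m + 6*w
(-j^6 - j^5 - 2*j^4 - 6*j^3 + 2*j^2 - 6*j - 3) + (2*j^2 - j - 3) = -j^6 - j^5 - 2*j^4 - 6*j^3 + 4*j^2 - 7*j - 6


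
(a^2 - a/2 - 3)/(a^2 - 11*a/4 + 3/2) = 2*(2*a + 3)/(4*a - 3)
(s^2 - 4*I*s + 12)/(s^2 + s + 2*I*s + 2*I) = (s - 6*I)/(s + 1)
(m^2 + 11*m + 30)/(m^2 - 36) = (m + 5)/(m - 6)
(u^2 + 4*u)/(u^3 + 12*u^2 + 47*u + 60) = u/(u^2 + 8*u + 15)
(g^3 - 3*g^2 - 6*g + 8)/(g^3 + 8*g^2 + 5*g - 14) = (g - 4)/(g + 7)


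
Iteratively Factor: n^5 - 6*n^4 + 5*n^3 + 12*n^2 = (n - 4)*(n^4 - 2*n^3 - 3*n^2) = (n - 4)*(n - 3)*(n^3 + n^2) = (n - 4)*(n - 3)*(n + 1)*(n^2) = n*(n - 4)*(n - 3)*(n + 1)*(n)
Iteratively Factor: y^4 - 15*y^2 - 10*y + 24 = (y - 1)*(y^3 + y^2 - 14*y - 24) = (y - 1)*(y + 3)*(y^2 - 2*y - 8) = (y - 1)*(y + 2)*(y + 3)*(y - 4)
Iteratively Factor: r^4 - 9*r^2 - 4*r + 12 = (r + 2)*(r^3 - 2*r^2 - 5*r + 6) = (r - 1)*(r + 2)*(r^2 - r - 6) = (r - 1)*(r + 2)^2*(r - 3)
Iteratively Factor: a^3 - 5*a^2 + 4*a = (a)*(a^2 - 5*a + 4) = a*(a - 1)*(a - 4)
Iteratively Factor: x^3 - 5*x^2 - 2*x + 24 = (x + 2)*(x^2 - 7*x + 12) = (x - 3)*(x + 2)*(x - 4)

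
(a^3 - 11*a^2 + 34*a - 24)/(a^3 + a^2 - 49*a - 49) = (a^3 - 11*a^2 + 34*a - 24)/(a^3 + a^2 - 49*a - 49)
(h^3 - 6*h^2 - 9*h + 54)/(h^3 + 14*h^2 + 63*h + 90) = (h^2 - 9*h + 18)/(h^2 + 11*h + 30)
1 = 1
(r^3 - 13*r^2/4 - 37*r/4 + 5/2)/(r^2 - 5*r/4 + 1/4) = (r^2 - 3*r - 10)/(r - 1)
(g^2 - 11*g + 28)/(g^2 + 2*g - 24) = (g - 7)/(g + 6)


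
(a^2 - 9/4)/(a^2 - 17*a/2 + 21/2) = (a + 3/2)/(a - 7)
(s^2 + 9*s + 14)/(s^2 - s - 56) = (s + 2)/(s - 8)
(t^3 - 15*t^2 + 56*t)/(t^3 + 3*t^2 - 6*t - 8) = t*(t^2 - 15*t + 56)/(t^3 + 3*t^2 - 6*t - 8)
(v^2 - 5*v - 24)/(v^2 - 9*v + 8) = (v + 3)/(v - 1)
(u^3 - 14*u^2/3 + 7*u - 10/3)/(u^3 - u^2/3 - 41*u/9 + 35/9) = 3*(u - 2)/(3*u + 7)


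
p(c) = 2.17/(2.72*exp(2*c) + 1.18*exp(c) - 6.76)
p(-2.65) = -0.33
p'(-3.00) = 0.00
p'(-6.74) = -0.00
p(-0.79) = -0.38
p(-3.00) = -0.32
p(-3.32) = -0.32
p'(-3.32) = -0.00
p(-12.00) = -0.32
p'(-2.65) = -0.01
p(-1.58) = -0.34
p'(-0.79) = -0.11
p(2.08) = 0.01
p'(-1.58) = -0.03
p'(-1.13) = -0.06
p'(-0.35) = -0.37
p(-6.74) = -0.32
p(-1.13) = -0.36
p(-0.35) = -0.47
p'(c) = 2.17*(-5.44*exp(2*c) - 1.18*exp(c))/(2.72*exp(2*c) + 1.18*exp(c) - 6.76)^2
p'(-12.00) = 0.00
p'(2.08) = -0.02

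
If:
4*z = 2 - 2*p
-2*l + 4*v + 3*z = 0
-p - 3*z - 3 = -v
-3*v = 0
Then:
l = -6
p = 9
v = 0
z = -4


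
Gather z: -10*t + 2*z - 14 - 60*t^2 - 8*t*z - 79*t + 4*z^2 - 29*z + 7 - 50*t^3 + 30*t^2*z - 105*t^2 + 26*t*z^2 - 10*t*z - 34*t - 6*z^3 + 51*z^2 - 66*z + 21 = -50*t^3 - 165*t^2 - 123*t - 6*z^3 + z^2*(26*t + 55) + z*(30*t^2 - 18*t - 93) + 14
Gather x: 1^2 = 1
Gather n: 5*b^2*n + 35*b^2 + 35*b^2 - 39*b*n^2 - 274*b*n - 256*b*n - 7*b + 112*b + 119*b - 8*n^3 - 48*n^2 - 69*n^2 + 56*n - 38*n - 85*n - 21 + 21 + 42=70*b^2 + 224*b - 8*n^3 + n^2*(-39*b - 117) + n*(5*b^2 - 530*b - 67) + 42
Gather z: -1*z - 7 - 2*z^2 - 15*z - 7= -2*z^2 - 16*z - 14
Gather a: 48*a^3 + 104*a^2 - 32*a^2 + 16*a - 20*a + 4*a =48*a^3 + 72*a^2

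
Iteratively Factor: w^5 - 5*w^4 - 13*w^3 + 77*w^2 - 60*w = (w)*(w^4 - 5*w^3 - 13*w^2 + 77*w - 60) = w*(w + 4)*(w^3 - 9*w^2 + 23*w - 15) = w*(w - 3)*(w + 4)*(w^2 - 6*w + 5) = w*(w - 5)*(w - 3)*(w + 4)*(w - 1)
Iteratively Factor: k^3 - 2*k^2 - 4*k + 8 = (k - 2)*(k^2 - 4) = (k - 2)*(k + 2)*(k - 2)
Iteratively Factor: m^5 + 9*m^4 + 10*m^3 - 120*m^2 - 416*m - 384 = (m + 4)*(m^4 + 5*m^3 - 10*m^2 - 80*m - 96) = (m + 2)*(m + 4)*(m^3 + 3*m^2 - 16*m - 48) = (m + 2)*(m + 4)^2*(m^2 - m - 12) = (m - 4)*(m + 2)*(m + 4)^2*(m + 3)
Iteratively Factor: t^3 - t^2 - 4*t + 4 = (t - 1)*(t^2 - 4) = (t - 1)*(t + 2)*(t - 2)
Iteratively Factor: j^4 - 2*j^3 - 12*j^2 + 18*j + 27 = (j - 3)*(j^3 + j^2 - 9*j - 9) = (j - 3)*(j + 1)*(j^2 - 9) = (j - 3)*(j + 1)*(j + 3)*(j - 3)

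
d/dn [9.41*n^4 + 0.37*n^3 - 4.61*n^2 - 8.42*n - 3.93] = 37.64*n^3 + 1.11*n^2 - 9.22*n - 8.42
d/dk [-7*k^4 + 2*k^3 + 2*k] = -28*k^3 + 6*k^2 + 2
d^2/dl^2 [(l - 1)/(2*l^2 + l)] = 2*(4*l^3 - 12*l^2 - 6*l - 1)/(l^3*(8*l^3 + 12*l^2 + 6*l + 1))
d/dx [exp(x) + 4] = exp(x)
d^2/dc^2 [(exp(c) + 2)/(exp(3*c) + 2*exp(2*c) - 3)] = (((-6*exp(c) - 8)*exp(c) - (exp(c) + 2)*(9*exp(c) + 8))*(exp(3*c) + 2*exp(2*c) - 3)*exp(c) + (2*exp(c) + 4)*(3*exp(c) + 4)^2*exp(3*c) + (exp(3*c) + 2*exp(2*c) - 3)^2)*exp(c)/(exp(3*c) + 2*exp(2*c) - 3)^3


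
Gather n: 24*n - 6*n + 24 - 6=18*n + 18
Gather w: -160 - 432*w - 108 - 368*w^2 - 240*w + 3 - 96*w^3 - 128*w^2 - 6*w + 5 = -96*w^3 - 496*w^2 - 678*w - 260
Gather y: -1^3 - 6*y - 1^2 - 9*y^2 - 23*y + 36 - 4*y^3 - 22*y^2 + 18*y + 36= -4*y^3 - 31*y^2 - 11*y + 70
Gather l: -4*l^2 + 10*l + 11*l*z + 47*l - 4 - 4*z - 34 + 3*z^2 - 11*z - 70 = -4*l^2 + l*(11*z + 57) + 3*z^2 - 15*z - 108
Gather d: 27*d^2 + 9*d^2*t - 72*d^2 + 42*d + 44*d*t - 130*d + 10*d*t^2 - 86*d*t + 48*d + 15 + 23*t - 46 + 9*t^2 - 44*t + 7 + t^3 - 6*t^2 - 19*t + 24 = d^2*(9*t - 45) + d*(10*t^2 - 42*t - 40) + t^3 + 3*t^2 - 40*t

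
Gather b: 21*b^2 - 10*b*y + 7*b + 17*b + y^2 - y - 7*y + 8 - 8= 21*b^2 + b*(24 - 10*y) + y^2 - 8*y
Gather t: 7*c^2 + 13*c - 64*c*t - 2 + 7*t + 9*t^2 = 7*c^2 + 13*c + 9*t^2 + t*(7 - 64*c) - 2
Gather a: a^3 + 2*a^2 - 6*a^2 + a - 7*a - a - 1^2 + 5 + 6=a^3 - 4*a^2 - 7*a + 10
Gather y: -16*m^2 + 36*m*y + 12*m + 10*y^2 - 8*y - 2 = -16*m^2 + 12*m + 10*y^2 + y*(36*m - 8) - 2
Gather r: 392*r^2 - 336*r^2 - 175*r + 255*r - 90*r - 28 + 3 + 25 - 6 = 56*r^2 - 10*r - 6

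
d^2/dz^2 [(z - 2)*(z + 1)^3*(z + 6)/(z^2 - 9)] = 2*(3*z^7 + 7*z^6 - 81*z^5 - 189*z^4 + 805*z^3 + 2745*z^2 - 135*z - 1971)/(z^6 - 27*z^4 + 243*z^2 - 729)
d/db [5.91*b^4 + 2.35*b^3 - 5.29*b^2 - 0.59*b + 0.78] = 23.64*b^3 + 7.05*b^2 - 10.58*b - 0.59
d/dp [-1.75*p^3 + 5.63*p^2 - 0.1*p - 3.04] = -5.25*p^2 + 11.26*p - 0.1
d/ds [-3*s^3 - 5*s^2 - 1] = s*(-9*s - 10)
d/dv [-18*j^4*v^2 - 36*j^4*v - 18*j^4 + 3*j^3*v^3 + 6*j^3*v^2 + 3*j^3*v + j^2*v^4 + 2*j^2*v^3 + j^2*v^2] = j^2*(-36*j^2*v - 36*j^2 + 9*j*v^2 + 12*j*v + 3*j + 4*v^3 + 6*v^2 + 2*v)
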